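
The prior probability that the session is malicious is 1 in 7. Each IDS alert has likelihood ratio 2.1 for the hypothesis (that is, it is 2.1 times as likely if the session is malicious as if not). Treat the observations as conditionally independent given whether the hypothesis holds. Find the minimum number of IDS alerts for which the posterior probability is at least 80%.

Prior odds: (1/7) ÷ (6/7) = 1/6.
Likelihood ratio per IDS alert = 2.1.
Target odds: 0.8 ÷ 0.2 = 4.
Need (1/6) × 2.1ⁿ ≥ 4, i.e. 2.1ⁿ ≥ 24.
2.1⁴ = 19.4481 falls short of 24 but 2.1⁵ = 4084101/100000 reaches it, so n = 5.

5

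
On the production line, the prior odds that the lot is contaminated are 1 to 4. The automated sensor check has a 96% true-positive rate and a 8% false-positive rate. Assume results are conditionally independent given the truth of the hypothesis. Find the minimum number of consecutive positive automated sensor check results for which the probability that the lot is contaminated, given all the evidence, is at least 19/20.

2

Prior odds = 0.25.
Likelihood ratio of a positive result = 0.96/0.08 = 12.
Target odds: 0.95 ÷ 0.05 = 19.
Need 0.25 × 12ⁿ ≥ 19, i.e. 12ⁿ ≥ 76.
12¹ = 12 falls short of 76 but 12² = 144 reaches it, so n = 2.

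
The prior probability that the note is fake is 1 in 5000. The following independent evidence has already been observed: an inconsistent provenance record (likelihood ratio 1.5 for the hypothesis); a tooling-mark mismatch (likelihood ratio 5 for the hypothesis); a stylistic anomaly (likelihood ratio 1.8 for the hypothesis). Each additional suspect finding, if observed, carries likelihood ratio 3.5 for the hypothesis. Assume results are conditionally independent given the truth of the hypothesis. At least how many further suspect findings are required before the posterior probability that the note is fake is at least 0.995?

9

Prior odds = 0.0002/0.9998 = 1/4999.
Combined Bayes factor of the evidence already in hand = 1.5 × 5 × 1.8 = 13.5.
Odds after that evidence = (1/4999) × 13.5 = 27/9998.
Target odds = 0.995/0.005 = 199.
Need 3.5ⁿ ≥ 199 ÷ (27/9998) = 1989602/27.
3.5⁸ = 5764801/256 falls short of 1989602/27 but 3.5⁹ = 40353607/512 reaches it, so n = 9.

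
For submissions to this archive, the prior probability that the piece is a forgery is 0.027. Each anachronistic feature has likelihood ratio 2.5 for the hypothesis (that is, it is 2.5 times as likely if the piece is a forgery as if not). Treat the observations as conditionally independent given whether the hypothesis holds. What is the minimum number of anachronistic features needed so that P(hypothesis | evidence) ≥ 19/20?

8

Prior odds = 0.027/0.973 = 27/973.
Likelihood ratio per anachronistic feature = 2.5.
Target odds: 0.95 ÷ 0.05 = 19.
Require 2.5ⁿ ≥ 19 ÷ (27/973) = 18487/27.
2.5⁷ = 610.3515625 falls short of 18487/27 but 2.5⁸ = 390625/256 reaches it, so n = 8.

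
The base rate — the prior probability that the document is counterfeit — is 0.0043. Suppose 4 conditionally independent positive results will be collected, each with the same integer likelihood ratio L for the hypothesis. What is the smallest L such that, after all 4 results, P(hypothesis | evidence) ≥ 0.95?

9

Prior odds = 0.0043/0.9957 = 43/9957.
Target odds = 0.95/0.05 = 19.
Need L⁴ ≥ 19 ÷ (43/9957) = 189183/43.
8⁴ = 4096 < 189183/43 ≤ 6561 = 9⁴, so L = 9.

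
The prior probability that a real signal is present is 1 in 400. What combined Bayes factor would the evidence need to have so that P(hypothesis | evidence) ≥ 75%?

1197

Prior odds = 0.0025/0.9975 = 1/399.
Target odds = 0.75/0.25 = 3.
Required Bayes factor = 3 ÷ (1/399) = 1197.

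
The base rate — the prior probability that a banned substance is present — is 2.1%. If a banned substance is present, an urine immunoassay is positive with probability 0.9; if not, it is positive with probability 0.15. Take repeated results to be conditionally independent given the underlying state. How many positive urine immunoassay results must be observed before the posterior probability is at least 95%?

4

Prior odds = 0.021/0.979 = 21/979.
Likelihood ratio of a positive = 0.9/0.15 = 6.
Target odds: 0.95 ÷ 0.05 = 19.
Need (21/979) × 6ⁿ ≥ 19, i.e. 6ⁿ ≥ 18601/21.
6³ = 216 falls short of 18601/21 but 6⁴ = 1296 reaches it, so n = 4.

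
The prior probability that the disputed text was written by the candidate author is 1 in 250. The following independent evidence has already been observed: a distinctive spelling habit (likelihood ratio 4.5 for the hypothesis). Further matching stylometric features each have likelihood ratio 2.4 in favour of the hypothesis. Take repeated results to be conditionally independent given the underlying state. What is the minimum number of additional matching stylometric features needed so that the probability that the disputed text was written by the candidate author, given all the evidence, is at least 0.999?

Prior odds = 0.004/0.996 = 1/249.
Bayes factor of the evidence already in hand = 4.5.
Odds after that evidence = (1/249) × 4.5 = 3/166.
Target odds = 0.999/0.001 = 999.
Need 2.4ⁿ ≥ 999 ÷ (3/166) = 55278.
2.4¹² ≈36520.3 falls short of 55278 but 2.4¹³ ≈87648.8 reaches it, so n = 13.

13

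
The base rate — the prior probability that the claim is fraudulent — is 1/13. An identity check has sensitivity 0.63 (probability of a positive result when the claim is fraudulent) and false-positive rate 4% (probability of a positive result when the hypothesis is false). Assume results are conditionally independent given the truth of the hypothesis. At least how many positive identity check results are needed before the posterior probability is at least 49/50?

3

Prior odds: (1/13) ÷ (12/13) = 1/12.
Likelihood ratio of a positive result = 0.63/0.04 = 15.75.
Target posterior odds = 0.98/0.02 = 49.
Require 15.75ⁿ ≥ 49 ÷ (1/12) = 588.
15.75² = 248.0625 falls short of 588 but 15.75³ = 3906.984375 reaches it, so n = 3.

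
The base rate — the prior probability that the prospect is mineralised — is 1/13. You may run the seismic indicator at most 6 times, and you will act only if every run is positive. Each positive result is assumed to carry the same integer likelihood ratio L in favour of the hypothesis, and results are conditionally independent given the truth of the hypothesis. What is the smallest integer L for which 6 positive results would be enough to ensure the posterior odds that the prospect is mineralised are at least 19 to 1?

3

Prior odds = (1/13)/(12/13) = 1/12.
Target odds = 19.
Need L⁶ ≥ 19 ÷ (1/12) = 228.
2⁶ = 64 < 228 ≤ 729 = 3⁶, so L = 3.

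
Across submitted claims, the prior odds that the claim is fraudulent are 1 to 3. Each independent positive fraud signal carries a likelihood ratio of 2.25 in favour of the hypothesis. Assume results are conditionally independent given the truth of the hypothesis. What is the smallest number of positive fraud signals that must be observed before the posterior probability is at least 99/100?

Prior odds = 1/3.
Likelihood ratio per positive fraud signal = 2.25.
Target posterior odds = 0.99/0.01 = 99.
Need (1/3) × 2.25ⁿ ≥ 99, i.e. 2.25ⁿ ≥ 297.
2.25⁷ = 4782969/16384 falls short of 297 but 2.25⁸ = 43046721/65536 reaches it, so n = 8.

8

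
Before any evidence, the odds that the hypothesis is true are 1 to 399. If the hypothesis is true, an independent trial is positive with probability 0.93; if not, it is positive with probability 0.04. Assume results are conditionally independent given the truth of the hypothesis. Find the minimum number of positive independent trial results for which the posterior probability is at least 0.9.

3

Prior odds = 1/399.
Likelihood ratio of a positive = 0.93/0.04 = 23.25.
Target posterior odds = 0.9/0.1 = 9.
Need (1/399) × 23.25ⁿ ≥ 9, i.e. 23.25ⁿ ≥ 3591.
23.25² = 540.5625 falls short of 3591 but 23.25³ = 804357/64 reaches it, so n = 3.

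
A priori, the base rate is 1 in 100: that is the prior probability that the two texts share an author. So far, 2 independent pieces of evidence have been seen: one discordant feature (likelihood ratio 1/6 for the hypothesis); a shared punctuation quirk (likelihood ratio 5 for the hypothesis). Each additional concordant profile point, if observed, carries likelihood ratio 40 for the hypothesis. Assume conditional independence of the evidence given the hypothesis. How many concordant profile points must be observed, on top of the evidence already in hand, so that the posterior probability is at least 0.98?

Prior odds = 0.01/0.99 = 1/99.
Combined Bayes factor of the evidence already in hand = (1/6) × 5 = 5/6.
Odds after that evidence = (1/99) × 5/6 = 5/594.
Target odds = 0.98/0.02 = 49.
Need 40ⁿ ≥ 49 ÷ (5/594) = 5821.2.
40² = 1600 falls short of 5821.2 but 40³ = 64000 reaches it, so n = 3.

3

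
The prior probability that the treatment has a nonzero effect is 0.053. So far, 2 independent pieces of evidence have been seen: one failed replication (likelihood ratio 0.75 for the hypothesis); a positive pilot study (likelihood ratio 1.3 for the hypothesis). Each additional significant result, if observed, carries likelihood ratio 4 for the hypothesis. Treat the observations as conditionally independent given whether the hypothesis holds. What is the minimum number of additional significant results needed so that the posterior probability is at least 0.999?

Prior odds = 0.053/0.947 = 53/947.
Combined Bayes factor of the evidence already in hand = 0.75 × 1.3 = 0.975.
Odds after that evidence = (53/947) × 0.975 = 2067/37880.
Target odds = 0.999/0.001 = 999.
Need 4ⁿ ≥ 999 ÷ (2067/37880) = 12614040/689.
4⁷ = 16384 falls short of 12614040/689 but 4⁸ = 65536 reaches it, so n = 8.

8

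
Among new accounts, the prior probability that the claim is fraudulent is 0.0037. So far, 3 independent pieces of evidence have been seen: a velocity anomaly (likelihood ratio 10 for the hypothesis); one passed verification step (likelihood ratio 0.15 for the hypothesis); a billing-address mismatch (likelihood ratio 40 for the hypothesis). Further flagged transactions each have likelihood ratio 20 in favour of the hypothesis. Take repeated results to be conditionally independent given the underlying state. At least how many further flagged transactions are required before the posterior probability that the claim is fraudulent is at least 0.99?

Prior odds = 0.0037/0.9963 = 37/9963.
Combined Bayes factor of the evidence already in hand = 10 × 0.15 × 40 = 60.
Odds after that evidence = (37/9963) × 60 = 740/3321.
Target odds = 0.99/0.01 = 99.
Need 20ⁿ ≥ 99 ÷ (740/3321) = 328779/740.
20² = 400 falls short of 328779/740 but 20³ = 8000 reaches it, so n = 3.

3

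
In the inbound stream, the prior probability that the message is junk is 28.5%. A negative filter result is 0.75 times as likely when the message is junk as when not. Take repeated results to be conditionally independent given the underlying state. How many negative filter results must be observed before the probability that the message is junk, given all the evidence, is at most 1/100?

13

Prior odds: 0.285 ÷ 0.715 = 57/143.
Likelihood ratio per negative filter result = 0.75.
Target odds: 0.01 ÷ 0.99 = 1/99.
Require 0.75ⁿ ≤ 1/99 ÷ (57/143) = 13/513.
0.75¹² = 531441/16777216 is still above 13/513 but 0.75¹³ = 1594323/67108864 is at or below it, so n = 13.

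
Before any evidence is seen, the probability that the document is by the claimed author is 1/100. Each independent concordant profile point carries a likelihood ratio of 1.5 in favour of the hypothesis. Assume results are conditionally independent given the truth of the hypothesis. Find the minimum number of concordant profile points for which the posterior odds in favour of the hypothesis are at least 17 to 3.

16

Prior odds = 0.01/0.99 = 1/99.
Likelihood ratio per concordant profile point = 1.5.
Target odds = 17/3.
Require 1.5ⁿ ≥ 17/3 ÷ (1/99) = 561.
1.5¹⁵ = 14348907/32768 falls short of 561 but 1.5¹⁶ = 43046721/65536 reaches it, so n = 16.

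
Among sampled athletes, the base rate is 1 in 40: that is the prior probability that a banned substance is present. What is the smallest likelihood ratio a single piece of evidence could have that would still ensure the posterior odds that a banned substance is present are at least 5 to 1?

195

Prior odds = 0.025/0.975 = 1/39.
Target odds = 5.
Required Bayes factor = 5 ÷ (1/39) = 195.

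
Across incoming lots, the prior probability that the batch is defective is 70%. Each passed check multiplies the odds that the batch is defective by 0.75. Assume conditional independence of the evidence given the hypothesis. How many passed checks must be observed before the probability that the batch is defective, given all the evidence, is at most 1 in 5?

8

Prior odds = 0.7/0.3 = 7/3.
Likelihood ratio per passed check = 0.75.
Target posterior odds = 0.2/0.8 = 0.25.
Need (7/3) × 0.75ⁿ ≤ 0.25, i.e. 0.75ⁿ ≤ 3/28.
0.75⁷ = 2187/16384 is still above 3/28 but 0.75⁸ = 6561/65536 is at or below it, so n = 8.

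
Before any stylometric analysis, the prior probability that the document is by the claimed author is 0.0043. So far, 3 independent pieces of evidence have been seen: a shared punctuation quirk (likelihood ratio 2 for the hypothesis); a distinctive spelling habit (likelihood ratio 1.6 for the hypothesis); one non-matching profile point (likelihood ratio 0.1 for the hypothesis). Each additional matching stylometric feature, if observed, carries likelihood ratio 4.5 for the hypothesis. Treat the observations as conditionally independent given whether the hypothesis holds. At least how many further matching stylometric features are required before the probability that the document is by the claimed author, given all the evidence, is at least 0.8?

Prior odds = 0.0043/0.9957 = 43/9957.
Combined Bayes factor of the evidence already in hand = 2 × 1.6 × 0.1 = 0.32.
Odds after that evidence = (43/9957) × 0.32 = 344/248925.
Target odds = 0.8/0.2 = 4.
Need 4.5ⁿ ≥ 4 ÷ (344/248925) = 248925/86.
4.5⁵ = 1845.28125 falls short of 248925/86 but 4.5⁶ = 8303.765625 reaches it, so n = 6.

6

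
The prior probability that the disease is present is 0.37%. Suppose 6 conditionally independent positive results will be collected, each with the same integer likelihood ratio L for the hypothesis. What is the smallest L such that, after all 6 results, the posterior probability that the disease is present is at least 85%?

4

Prior odds = 0.0037/0.9963 = 37/9963.
Target odds = 0.85/0.15 = 17/3.
Need L⁶ ≥ 17/3 ÷ (37/9963) = 56457/37.
3⁶ = 729 < 56457/37 ≤ 4096 = 4⁶, so L = 4.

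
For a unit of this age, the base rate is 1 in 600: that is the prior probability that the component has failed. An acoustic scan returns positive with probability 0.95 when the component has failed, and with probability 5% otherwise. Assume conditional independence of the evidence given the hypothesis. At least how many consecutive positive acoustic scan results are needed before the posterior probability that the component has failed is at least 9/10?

Prior odds: (1/600) ÷ (599/600) = 1/599.
Likelihood ratio of a positive result = 0.95/0.05 = 19.
Target odds: 0.9 ÷ 0.1 = 9.
Require 19ⁿ ≥ 9 ÷ (1/599) = 5391.
19² = 361 falls short of 5391 but 19³ = 6859 reaches it, so n = 3.

3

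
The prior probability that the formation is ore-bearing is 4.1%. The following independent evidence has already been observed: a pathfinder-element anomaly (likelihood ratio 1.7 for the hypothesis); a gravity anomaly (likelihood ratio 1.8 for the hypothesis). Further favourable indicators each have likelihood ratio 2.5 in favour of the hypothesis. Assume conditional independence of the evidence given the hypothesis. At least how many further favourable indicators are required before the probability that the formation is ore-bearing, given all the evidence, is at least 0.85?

Prior odds = 0.041/0.959 = 41/959.
Combined Bayes factor of the evidence already in hand = 1.7 × 1.8 = 3.06.
Odds after that evidence = (41/959) × 3.06 = 6273/47950.
Target odds = 0.85/0.15 = 17/3.
Need 2.5ⁿ ≥ 17/3 ÷ (6273/47950) = 47950/1107.
2.5⁴ = 39.0625 falls short of 47950/1107 but 2.5⁵ = 97.65625 reaches it, so n = 5.

5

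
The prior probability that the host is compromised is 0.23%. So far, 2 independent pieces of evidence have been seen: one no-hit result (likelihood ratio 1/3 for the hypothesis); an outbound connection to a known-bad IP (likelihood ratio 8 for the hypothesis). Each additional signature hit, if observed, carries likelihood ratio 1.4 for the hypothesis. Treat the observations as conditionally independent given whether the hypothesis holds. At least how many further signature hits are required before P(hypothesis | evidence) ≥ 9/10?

22

Prior odds = 0.0023/0.9977 = 23/9977.
Combined Bayes factor of the evidence already in hand = (1/3) × 8 = 8/3.
Odds after that evidence = (23/9977) × 8/3 = 184/29931.
Target odds = 0.9/0.1 = 9.
Need 1.4ⁿ ≥ 9 ÷ (184/29931) = 269379/184.
1.4²¹ ≈1171.36 falls short of 269379/184 but 1.4²² ≈1639.9 reaches it, so n = 22.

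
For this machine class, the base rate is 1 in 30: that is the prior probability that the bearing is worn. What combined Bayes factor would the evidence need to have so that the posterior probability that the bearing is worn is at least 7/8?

203

Prior odds = (1/30)/(29/30) = 1/29.
Target odds = 0.875/0.125 = 7.
Required Bayes factor = 7 ÷ (1/29) = 203.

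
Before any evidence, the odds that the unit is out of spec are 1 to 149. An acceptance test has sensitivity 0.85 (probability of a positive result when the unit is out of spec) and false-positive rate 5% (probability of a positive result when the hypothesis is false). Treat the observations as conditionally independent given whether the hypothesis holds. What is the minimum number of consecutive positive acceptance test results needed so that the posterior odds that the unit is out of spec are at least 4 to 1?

Prior odds = 1/149.
Likelihood ratio of a positive result = 0.85/0.05 = 17.
Target odds = 4.
Need (1/149) × 17ⁿ ≥ 4, i.e. 17ⁿ ≥ 596.
17² = 289 falls short of 596 but 17³ = 4913 reaches it, so n = 3.

3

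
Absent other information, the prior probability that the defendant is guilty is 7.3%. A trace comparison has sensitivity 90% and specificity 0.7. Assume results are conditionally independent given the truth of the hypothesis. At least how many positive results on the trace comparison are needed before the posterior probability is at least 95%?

Prior odds: 0.073 ÷ 0.927 = 73/927.
False-positive rate = 1 − 0.7 = 0.3; likelihood ratio of a positive = 0.9/0.3 = 3.
Target odds: 0.95 ÷ 0.05 = 19.
Need (73/927) × 3ⁿ ≥ 19, i.e. 3ⁿ ≥ 17613/73.
3⁴ = 81 falls short of 17613/73 but 3⁵ = 243 reaches it, so n = 5.

5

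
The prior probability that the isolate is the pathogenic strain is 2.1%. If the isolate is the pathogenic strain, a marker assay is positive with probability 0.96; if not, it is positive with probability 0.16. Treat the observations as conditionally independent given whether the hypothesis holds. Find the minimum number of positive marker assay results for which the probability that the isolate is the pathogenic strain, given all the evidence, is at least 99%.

Prior odds: 0.021 ÷ 0.979 = 21/979.
Likelihood ratio of a positive = 0.96/0.16 = 6.
Target odds: 0.99 ÷ 0.01 = 99.
Require 6ⁿ ≥ 99 ÷ (21/979) = 32307/7.
6⁴ = 1296 falls short of 32307/7 but 6⁵ = 7776 reaches it, so n = 5.

5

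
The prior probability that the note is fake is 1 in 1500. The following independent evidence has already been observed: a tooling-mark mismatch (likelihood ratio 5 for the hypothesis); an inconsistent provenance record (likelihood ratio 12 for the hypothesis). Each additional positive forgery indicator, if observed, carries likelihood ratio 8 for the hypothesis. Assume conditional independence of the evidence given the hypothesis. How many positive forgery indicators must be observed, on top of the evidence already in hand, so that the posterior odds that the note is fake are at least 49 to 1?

4

Prior odds = (1/1500)/(1499/1500) = 1/1499.
Combined Bayes factor of the evidence already in hand = 5 × 12 = 60.
Odds after that evidence = (1/1499) × 60 = 60/1499.
Target odds = 49.
Need 8ⁿ ≥ 49 ÷ (60/1499) = 73451/60.
8³ = 512 falls short of 73451/60 but 8⁴ = 4096 reaches it, so n = 4.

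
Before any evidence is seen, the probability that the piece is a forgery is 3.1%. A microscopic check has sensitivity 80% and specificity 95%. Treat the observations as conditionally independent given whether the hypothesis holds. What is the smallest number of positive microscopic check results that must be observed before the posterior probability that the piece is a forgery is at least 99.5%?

Prior odds: 0.031 ÷ 0.969 = 31/969.
False-positive rate = 1 − 0.95 = 0.05; likelihood ratio of a positive = 0.8/0.05 = 16.
Target odds: 0.995 ÷ 0.005 = 199.
Require 16ⁿ ≥ 199 ÷ (31/969) = 192831/31.
16³ = 4096 falls short of 192831/31 but 16⁴ = 65536 reaches it, so n = 4.

4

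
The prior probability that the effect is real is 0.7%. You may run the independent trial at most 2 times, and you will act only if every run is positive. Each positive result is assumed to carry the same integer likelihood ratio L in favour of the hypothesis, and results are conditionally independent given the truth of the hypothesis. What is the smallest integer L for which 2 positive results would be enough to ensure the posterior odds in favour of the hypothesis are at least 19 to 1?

Prior odds = 0.007/0.993 = 7/993.
Target odds = 19.
Need L² ≥ 19 ÷ (7/993) = 18867/7.
51² = 2601 < 18867/7 ≤ 2704 = 52², so L = 52.

52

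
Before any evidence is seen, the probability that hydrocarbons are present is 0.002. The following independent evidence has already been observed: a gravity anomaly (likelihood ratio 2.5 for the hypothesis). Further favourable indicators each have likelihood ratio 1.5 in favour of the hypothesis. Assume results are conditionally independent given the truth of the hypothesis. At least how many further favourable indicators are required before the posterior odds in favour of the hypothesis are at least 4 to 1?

Prior odds = 0.002/0.998 = 1/499.
Bayes factor of the evidence already in hand = 2.5.
Odds after that evidence = (1/499) × 2.5 = 5/998.
Target odds = 4.
Need 1.5ⁿ ≥ 4 ÷ (5/998) = 798.4.
1.5¹⁶ = 43046721/65536 falls short of 798.4 but 1.5¹⁷ = 129140163/131072 reaches it, so n = 17.

17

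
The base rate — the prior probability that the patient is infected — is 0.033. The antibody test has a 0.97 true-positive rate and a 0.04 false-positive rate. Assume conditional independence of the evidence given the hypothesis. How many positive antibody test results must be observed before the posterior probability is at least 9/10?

2

Prior odds = 0.033/0.967 = 33/967.
Likelihood ratio of a positive result = 0.97/0.04 = 24.25.
Target odds: 0.9 ÷ 0.1 = 9.
Need (33/967) × 24.25ⁿ ≥ 9, i.e. 24.25ⁿ ≥ 2901/11.
24.25¹ = 24.25 falls short of 2901/11 but 24.25² = 588.0625 reaches it, so n = 2.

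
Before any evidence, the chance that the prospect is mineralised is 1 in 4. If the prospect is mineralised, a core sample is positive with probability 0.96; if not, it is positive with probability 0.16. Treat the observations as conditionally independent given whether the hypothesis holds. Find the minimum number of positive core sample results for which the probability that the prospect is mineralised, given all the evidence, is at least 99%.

Prior odds = 0.25/0.75 = 1/3.
Likelihood ratio of a positive = 0.96/0.16 = 6.
Target posterior odds = 0.99/0.01 = 99.
Need (1/3) × 6ⁿ ≥ 99, i.e. 6ⁿ ≥ 297.
6³ = 216 falls short of 297 but 6⁴ = 1296 reaches it, so n = 4.

4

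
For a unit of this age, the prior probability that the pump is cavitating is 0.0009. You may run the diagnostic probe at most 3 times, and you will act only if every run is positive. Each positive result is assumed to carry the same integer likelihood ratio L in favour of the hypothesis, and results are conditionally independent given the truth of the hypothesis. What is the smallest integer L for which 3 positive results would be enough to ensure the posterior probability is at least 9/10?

Prior odds = 0.0009/0.9991 = 9/9991.
Target odds = 0.9/0.1 = 9.
Need L³ ≥ 9 ÷ (9/9991) = 9991.
21³ = 9261 < 9991 ≤ 10648 = 22³, so L = 22.

22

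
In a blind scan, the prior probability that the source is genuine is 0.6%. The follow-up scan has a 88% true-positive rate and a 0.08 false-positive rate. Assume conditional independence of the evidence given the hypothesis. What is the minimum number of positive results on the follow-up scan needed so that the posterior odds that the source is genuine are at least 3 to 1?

Prior odds = 0.006/0.994 = 3/497.
Likelihood ratio of a positive result = 0.88/0.08 = 11.
Target odds = 3.
Require 11ⁿ ≥ 3 ÷ (3/497) = 497.
11² = 121 falls short of 497 but 11³ = 1331 reaches it, so n = 3.

3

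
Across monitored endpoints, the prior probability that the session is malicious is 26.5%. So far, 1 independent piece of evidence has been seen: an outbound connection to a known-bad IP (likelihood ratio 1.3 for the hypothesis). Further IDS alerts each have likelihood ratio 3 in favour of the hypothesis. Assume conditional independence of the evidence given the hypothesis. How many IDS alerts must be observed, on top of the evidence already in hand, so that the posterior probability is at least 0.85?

3

Prior odds = 0.265/0.735 = 53/147.
Bayes factor of the evidence already in hand = 1.3.
Odds after that evidence = (53/147) × 1.3 = 689/1470.
Target odds = 0.85/0.15 = 17/3.
Need 3ⁿ ≥ 17/3 ÷ (689/1470) = 8330/689.
3² = 9 falls short of 8330/689 but 3³ = 27 reaches it, so n = 3.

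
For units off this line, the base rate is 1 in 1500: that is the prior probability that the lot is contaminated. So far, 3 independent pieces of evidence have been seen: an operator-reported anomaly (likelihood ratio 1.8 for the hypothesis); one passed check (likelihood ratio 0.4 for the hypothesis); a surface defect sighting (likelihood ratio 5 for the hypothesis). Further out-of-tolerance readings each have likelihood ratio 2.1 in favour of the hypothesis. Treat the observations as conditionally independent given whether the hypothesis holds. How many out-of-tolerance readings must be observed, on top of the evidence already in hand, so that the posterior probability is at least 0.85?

11

Prior odds = (1/1500)/(1499/1500) = 1/1499.
Combined Bayes factor of the evidence already in hand = 1.8 × 0.4 × 5 = 3.6.
Odds after that evidence = (1/1499) × 3.6 = 18/7495.
Target odds = 0.85/0.15 = 17/3.
Need 2.1ⁿ ≥ 17/3 ÷ (18/7495) = 127415/54.
2.1¹⁰ ≈1667.99 falls short of 127415/54 but 2.1¹¹ ≈3502.78 reaches it, so n = 11.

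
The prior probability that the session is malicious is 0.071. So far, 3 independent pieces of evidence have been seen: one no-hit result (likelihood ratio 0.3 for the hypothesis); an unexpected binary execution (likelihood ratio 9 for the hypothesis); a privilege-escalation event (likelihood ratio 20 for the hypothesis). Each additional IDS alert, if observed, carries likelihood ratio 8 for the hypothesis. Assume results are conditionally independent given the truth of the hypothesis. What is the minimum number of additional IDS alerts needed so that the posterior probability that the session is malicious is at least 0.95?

Prior odds = 0.071/0.929 = 71/929.
Combined Bayes factor of the evidence already in hand = 0.3 × 9 × 20 = 54.
Odds after that evidence = (71/929) × 54 = 3834/929.
Target odds = 0.95/0.05 = 19.
Need 8ⁿ ≥ 19 ÷ (3834/929) = 17651/3834.
8¹ = 8, which meets the required 17651/3834; so n = 1.

1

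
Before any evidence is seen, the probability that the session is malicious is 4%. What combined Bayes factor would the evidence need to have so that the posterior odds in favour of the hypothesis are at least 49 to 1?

1176

Prior odds = 0.04/0.96 = 1/24.
Target odds = 49.
Required Bayes factor = 49 ÷ (1/24) = 1176.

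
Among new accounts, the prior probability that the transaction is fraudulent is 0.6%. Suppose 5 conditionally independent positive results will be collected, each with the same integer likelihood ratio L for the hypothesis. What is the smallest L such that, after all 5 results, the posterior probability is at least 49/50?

7

Prior odds = 0.006/0.994 = 3/497.
Target odds = 0.98/0.02 = 49.
Need L⁵ ≥ 49 ÷ (3/497) = 24353/3.
6⁵ = 7776 < 24353/3 ≤ 16807 = 7⁵, so L = 7.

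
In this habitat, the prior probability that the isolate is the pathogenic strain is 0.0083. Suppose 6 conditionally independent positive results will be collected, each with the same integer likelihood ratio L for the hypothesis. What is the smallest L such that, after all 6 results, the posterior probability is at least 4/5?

Prior odds = 0.0083/0.9917 = 83/9917.
Target odds = 0.8/0.2 = 4.
Need L⁶ ≥ 4 ÷ (83/9917) = 39668/83.
2⁶ = 64 < 39668/83 ≤ 729 = 3⁶, so L = 3.

3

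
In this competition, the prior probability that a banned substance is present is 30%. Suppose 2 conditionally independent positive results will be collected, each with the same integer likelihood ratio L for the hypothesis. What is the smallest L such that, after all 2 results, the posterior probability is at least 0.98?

Prior odds = 0.3/0.7 = 3/7.
Target odds = 0.98/0.02 = 49.
Need L² ≥ 49 ÷ (3/7) = 343/3.
10² = 100 < 343/3 ≤ 121 = 11², so L = 11.

11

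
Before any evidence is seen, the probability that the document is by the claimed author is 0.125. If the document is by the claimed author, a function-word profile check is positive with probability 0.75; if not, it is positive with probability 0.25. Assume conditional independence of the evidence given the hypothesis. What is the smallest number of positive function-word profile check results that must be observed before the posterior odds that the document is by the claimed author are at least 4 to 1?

Prior odds = 0.125/0.875 = 1/7.
Likelihood ratio of a positive = 0.75/0.25 = 3.
Target odds = 4.
Require 3ⁿ ≥ 4 ÷ (1/7) = 28.
3³ = 27 falls short of 28 but 3⁴ = 81 reaches it, so n = 4.

4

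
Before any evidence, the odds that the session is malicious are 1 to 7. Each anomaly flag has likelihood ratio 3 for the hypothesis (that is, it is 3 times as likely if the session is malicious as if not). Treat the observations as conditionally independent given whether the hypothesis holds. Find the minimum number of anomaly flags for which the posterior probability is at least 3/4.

Prior odds = 1/7.
Likelihood ratio per anomaly flag = 3.
Target posterior odds = 0.75/0.25 = 3.
Need (1/7) × 3ⁿ ≥ 3, i.e. 3ⁿ ≥ 21.
3² = 9 falls short of 21 but 3³ = 27 reaches it, so n = 3.

3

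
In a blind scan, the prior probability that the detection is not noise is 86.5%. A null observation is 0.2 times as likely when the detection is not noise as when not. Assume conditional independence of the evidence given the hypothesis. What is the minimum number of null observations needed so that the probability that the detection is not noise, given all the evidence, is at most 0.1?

Prior odds = 0.865/0.135 = 173/27.
Likelihood ratio per null observation = 0.2.
Target odds: 0.1 ÷ 0.9 = 1/9.
Need (173/27) × 0.2ⁿ ≤ 1/9, i.e. 0.2ⁿ ≤ 3/173.
0.2² = 0.04 is still above 3/173 but 0.2³ = 0.008 is at or below it, so n = 3.

3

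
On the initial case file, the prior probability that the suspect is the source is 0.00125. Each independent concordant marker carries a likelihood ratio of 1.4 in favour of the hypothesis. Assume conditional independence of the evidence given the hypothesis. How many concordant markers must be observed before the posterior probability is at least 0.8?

24

Prior odds = 0.00125/0.99875 = 1/799.
Likelihood ratio per concordant marker = 1.4.
Target odds: 0.8 ÷ 0.2 = 4.
Need (1/799) × 1.4ⁿ ≥ 4, i.e. 1.4ⁿ ≥ 3196.
1.4²³ ≈2295.86 falls short of 3196 but 1.4²⁴ ≈3214.2 reaches it, so n = 24.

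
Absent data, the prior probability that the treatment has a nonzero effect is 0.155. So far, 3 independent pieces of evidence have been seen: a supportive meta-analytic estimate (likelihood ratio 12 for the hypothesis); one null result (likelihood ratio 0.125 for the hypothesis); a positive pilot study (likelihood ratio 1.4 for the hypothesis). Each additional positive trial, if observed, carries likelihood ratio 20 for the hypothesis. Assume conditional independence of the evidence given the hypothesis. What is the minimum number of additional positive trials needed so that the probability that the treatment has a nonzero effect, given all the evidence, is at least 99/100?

Prior odds = 0.155/0.845 = 31/169.
Combined Bayes factor of the evidence already in hand = 12 × 0.125 × 1.4 = 2.1.
Odds after that evidence = (31/169) × 2.1 = 651/1690.
Target odds = 0.99/0.01 = 99.
Need 20ⁿ ≥ 99 ÷ (651/1690) = 55770/217.
20¹ = 20 falls short of 55770/217 but 20² = 400 reaches it, so n = 2.

2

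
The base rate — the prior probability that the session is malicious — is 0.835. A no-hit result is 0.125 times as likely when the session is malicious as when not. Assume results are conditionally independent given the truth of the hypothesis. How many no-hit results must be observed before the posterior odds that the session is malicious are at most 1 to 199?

Prior odds: 0.835 ÷ 0.165 = 167/33.
Likelihood ratio per no-hit result = 0.125.
Target odds = 1/199.
Need (167/33) × 0.125ⁿ ≤ 1/199, i.e. 0.125ⁿ ≤ 33/33233.
0.125³ = 0.001953125 is still above 33/33233 but 0.125⁴ = 1/4096 is at or below it, so n = 4.

4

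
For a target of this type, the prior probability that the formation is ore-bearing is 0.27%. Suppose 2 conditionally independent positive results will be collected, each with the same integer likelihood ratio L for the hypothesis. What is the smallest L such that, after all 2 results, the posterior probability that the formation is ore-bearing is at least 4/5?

39

Prior odds = 0.0027/0.9973 = 27/9973.
Target odds = 0.8/0.2 = 4.
Need L² ≥ 4 ÷ (27/9973) = 39892/27.
38² = 1444 < 39892/27 ≤ 1521 = 39², so L = 39.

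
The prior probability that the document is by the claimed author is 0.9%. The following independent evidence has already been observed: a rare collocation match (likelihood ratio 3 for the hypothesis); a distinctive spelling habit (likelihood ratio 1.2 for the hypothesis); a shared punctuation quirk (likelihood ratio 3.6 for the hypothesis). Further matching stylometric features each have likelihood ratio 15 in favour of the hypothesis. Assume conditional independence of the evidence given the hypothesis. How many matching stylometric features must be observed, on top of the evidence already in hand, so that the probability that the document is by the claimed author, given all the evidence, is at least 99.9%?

4

Prior odds = 0.009/0.991 = 9/991.
Combined Bayes factor of the evidence already in hand = 3 × 1.2 × 3.6 = 12.96.
Odds after that evidence = (9/991) × 12.96 = 2916/24775.
Target odds = 0.999/0.001 = 999.
Need 15ⁿ ≥ 999 ÷ (2916/24775) = 916675/108.
15³ = 3375 falls short of 916675/108 but 15⁴ = 50625 reaches it, so n = 4.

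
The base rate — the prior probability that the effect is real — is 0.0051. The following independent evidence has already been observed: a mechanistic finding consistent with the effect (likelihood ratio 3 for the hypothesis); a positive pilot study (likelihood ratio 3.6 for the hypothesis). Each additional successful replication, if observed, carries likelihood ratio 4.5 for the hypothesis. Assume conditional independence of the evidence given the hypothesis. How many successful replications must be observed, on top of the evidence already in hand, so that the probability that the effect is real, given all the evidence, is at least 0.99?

Prior odds = 0.0051/0.9949 = 51/9949.
Combined Bayes factor of the evidence already in hand = 3 × 3.6 = 10.8.
Odds after that evidence = (51/9949) × 10.8 = 2754/49745.
Target odds = 0.99/0.01 = 99.
Need 4.5ⁿ ≥ 99 ÷ (2754/49745) = 547195/306.
4.5⁴ = 410.0625 falls short of 547195/306 but 4.5⁵ = 1845.28125 reaches it, so n = 5.

5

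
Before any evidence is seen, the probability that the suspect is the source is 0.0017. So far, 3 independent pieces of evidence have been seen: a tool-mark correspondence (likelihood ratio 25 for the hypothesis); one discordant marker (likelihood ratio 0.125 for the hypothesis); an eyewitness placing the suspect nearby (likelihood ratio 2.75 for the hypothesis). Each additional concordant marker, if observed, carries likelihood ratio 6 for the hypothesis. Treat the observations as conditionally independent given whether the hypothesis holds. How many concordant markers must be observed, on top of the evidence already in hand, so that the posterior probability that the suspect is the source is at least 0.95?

5

Prior odds = 0.0017/0.9983 = 17/9983.
Combined Bayes factor of the evidence already in hand = 25 × 0.125 × 2.75 = 8.59375.
Odds after that evidence = (17/9983) × 8.59375 = 4675/319456.
Target odds = 0.95/0.05 = 19.
Need 6ⁿ ≥ 19 ÷ (4675/319456) = 6069664/4675.
6⁴ = 1296 falls short of 6069664/4675 but 6⁵ = 7776 reaches it, so n = 5.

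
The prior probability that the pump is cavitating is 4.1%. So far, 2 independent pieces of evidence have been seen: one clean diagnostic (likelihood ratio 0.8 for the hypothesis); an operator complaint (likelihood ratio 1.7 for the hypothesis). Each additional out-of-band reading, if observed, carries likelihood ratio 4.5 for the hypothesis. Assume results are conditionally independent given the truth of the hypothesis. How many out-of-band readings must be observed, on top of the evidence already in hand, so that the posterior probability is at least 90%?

Prior odds = 0.041/0.959 = 41/959.
Combined Bayes factor of the evidence already in hand = 0.8 × 1.7 = 1.36.
Odds after that evidence = (41/959) × 1.36 = 1394/23975.
Target odds = 0.9/0.1 = 9.
Need 4.5ⁿ ≥ 9 ÷ (1394/23975) = 215775/1394.
4.5³ = 91.125 falls short of 215775/1394 but 4.5⁴ = 410.0625 reaches it, so n = 4.

4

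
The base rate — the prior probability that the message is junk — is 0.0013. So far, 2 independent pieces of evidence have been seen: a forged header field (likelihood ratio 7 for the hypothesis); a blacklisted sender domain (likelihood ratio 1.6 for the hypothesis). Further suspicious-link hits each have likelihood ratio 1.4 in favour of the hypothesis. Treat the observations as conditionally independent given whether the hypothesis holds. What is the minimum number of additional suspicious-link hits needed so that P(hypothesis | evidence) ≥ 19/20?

22

Prior odds = 0.0013/0.9987 = 13/9987.
Combined Bayes factor of the evidence already in hand = 7 × 1.6 = 11.2.
Odds after that evidence = (13/9987) × 11.2 = 728/49935.
Target odds = 0.95/0.05 = 19.
Need 1.4ⁿ ≥ 19 ÷ (728/49935) = 948765/728.
1.4²¹ ≈1171.36 falls short of 948765/728 but 1.4²² ≈1639.9 reaches it, so n = 22.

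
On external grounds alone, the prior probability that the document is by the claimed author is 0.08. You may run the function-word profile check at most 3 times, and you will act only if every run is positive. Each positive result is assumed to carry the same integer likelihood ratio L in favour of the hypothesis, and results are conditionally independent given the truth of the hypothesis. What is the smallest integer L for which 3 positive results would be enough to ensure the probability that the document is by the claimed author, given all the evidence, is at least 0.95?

Prior odds = 0.08/0.92 = 2/23.
Target odds = 0.95/0.05 = 19.
Need L³ ≥ 19 ÷ (2/23) = 218.5.
6³ = 216 < 218.5 ≤ 343 = 7³, so L = 7.

7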